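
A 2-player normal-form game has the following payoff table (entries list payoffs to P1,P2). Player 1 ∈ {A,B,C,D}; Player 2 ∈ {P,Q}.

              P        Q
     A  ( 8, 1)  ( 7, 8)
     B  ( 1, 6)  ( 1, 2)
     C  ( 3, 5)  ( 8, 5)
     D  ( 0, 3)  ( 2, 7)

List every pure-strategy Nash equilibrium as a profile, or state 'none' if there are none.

NE set: (C,Q)

(A,P): not NE [P2→Q gives 8>1]
(A,Q): not NE [P1→C gives 8>7]
(B,P): not NE [P1→A gives 8>1]
(B,Q): not NE [P1→C gives 8>1; P2→P gives 6>2]
(C,P): not NE [P1→A gives 8>3]
(C,Q): NE
(D,P): not NE [P1→A gives 8>0; P2→Q gives 7>3]
(D,Q): not NE [P1→C gives 8>2]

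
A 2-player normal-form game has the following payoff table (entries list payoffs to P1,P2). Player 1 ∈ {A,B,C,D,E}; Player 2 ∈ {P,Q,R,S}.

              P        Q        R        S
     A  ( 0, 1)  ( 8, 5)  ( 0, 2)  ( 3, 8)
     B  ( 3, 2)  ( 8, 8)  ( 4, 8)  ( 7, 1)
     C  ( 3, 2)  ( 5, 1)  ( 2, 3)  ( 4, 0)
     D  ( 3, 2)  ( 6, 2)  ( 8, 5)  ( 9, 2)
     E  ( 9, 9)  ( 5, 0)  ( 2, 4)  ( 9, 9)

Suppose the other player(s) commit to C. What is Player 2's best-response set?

P2 best: {R}

u_2(P vs C) = 2
u_2(Q vs C) = 1
u_2(R vs C) = 3
u_2(S vs C) = 0
max payoff 3 at {R}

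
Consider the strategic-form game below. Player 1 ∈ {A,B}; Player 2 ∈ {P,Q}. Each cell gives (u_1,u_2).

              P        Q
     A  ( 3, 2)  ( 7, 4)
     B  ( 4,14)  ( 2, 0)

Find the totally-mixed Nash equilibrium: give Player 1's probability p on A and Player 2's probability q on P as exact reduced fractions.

P1 indiff ⇒ q·3+(1-q)·7 = q·4+(1-q)·2 ⇒ q(-1) = (1-q)(-5) ⇒ q = 5/6
P2 indiff ⇒ p·2+(1-p)·14 = p·4+(1-p)·0 ⇒ p(-2) = (1-p)(-14) ⇒ p = 7/8

(p,q) = (7/8, 5/6)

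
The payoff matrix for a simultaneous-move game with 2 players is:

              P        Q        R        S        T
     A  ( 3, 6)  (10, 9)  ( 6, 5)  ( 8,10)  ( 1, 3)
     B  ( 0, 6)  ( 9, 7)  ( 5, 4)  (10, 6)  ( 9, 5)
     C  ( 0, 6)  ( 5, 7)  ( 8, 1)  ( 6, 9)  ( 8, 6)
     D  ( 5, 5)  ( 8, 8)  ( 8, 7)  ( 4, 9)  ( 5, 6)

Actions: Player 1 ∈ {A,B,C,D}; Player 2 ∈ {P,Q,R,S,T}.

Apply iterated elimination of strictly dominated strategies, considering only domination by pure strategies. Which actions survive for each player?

Remaining: P1:{A,B} P2:{Q,S}

P2 drop P (Q beats it: A:9>6 B:7>6 C:7>6 D:8>5)
P2 drop R (Q beats it: A:9>5 B:7>4 C:7>1 D:8>7)
P1 drop C (B beats it: Q:9>5 S:10>6 T:9>8)
P1 drop D (B beats it: Q:9>8 S:10>4 T:9>5)
P2 drop T (Q beats it: A:9>3 B:7>5)
P1→{A,B} P2→{Q,S}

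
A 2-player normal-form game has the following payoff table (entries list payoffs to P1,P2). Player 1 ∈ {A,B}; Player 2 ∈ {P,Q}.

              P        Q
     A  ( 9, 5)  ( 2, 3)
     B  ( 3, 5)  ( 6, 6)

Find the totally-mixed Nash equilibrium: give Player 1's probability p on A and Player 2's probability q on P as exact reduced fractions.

P1 indiff ⇒ q·9+(1-q)·2 = q·3+(1-q)·6 ⇒ q(6) = (1-q)(4) ⇒ q = 2/5
P2 indiff ⇒ p·5+(1-p)·5 = p·3+(1-p)·6 ⇒ p(2) = (1-p)(1) ⇒ p = 1/3

P1 mixes 1/3 on A; P2 mixes 2/5 on P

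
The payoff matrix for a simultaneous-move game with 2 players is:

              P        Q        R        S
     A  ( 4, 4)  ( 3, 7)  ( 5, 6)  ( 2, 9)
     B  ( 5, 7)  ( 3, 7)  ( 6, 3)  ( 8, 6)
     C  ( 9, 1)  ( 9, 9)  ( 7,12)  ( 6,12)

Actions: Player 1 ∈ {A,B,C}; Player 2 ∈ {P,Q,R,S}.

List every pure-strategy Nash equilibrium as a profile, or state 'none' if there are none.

(A,P): not NE [P1→C gives 9>4; P2→S gives 9>4]
(A,Q): not NE [P1→C gives 9>3; P2→S gives 9>7]
(A,R): not NE [P1→C gives 7>5; P2→S gives 9>6]
(A,S): not NE [P1→B gives 8>2]
(B,P): not NE [P1→C gives 9>5]
(B,Q): not NE [P1→C gives 9>3]
(B,R): not NE [P1→C gives 7>6; P2→Q gives 7>3]
(B,S): not NE [P2→Q gives 7>6]
(C,P): not NE [P2→S gives 12>1]
(C,Q): not NE [P2→S gives 12>9]
(C,R): NE
(C,S): not NE [P1→B gives 8>6]

PSNE = {(C,R)}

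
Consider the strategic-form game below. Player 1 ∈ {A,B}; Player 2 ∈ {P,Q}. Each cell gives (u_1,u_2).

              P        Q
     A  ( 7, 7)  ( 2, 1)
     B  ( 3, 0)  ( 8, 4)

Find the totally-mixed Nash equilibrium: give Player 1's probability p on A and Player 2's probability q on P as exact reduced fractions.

(p,q) = (2/5, 3/5)

P1 indiff ⇒ q·7+(1-q)·2 = q·3+(1-q)·8 ⇒ q(4) = (1-q)(6) ⇒ q = 3/5
P2 indiff ⇒ p·7+(1-p)·0 = p·1+(1-p)·4 ⇒ p(6) = (1-p)(4) ⇒ p = 2/5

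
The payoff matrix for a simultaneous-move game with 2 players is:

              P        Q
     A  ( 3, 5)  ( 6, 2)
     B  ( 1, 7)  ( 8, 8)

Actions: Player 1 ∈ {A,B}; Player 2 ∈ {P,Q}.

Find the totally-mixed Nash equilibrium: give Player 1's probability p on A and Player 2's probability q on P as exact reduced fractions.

P1 indiff ⇒ q·3+(1-q)·6 = q·1+(1-q)·8 ⇒ q(2) = (1-q)(2) ⇒ q = 1/2
P2 indiff ⇒ p·5+(1-p)·7 = p·2+(1-p)·8 ⇒ p(3) = (1-p)(1) ⇒ p = 1/4

(p,q) = (1/4, 1/2)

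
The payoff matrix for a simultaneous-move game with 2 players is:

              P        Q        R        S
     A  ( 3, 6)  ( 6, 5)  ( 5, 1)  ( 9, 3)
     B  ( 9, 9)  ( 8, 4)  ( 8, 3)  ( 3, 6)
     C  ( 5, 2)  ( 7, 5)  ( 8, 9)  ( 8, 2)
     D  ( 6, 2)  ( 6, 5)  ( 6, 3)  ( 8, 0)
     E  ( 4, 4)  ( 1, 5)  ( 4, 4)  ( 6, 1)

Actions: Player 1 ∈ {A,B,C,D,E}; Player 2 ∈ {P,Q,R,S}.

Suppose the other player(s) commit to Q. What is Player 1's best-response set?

u_1(A vs Q) = 6
u_1(B vs Q) = 8
u_1(C vs Q) = 7
u_1(D vs Q) = 6
u_1(E vs Q) = 1
max payoff 8 at {B}

argmax u_1 = {B}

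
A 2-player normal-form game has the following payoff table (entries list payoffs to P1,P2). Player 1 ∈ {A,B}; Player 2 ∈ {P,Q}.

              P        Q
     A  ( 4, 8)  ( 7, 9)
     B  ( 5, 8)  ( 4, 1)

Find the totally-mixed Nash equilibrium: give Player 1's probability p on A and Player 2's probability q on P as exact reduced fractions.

P1 mixes 7/8 on A; P2 mixes 3/4 on P

P1 indiff ⇒ q·4+(1-q)·7 = q·5+(1-q)·4 ⇒ q(-1) = (1-q)(-3) ⇒ q = 3/4
P2 indiff ⇒ p·8+(1-p)·8 = p·9+(1-p)·1 ⇒ p(-1) = (1-p)(-7) ⇒ p = 7/8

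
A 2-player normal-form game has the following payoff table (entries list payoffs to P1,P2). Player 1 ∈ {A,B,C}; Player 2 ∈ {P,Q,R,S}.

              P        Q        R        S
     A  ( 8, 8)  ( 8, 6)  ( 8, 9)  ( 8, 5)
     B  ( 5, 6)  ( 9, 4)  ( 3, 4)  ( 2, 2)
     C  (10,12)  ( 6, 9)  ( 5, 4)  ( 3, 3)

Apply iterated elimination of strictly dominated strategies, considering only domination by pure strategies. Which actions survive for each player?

Remaining: P1:{A,C} P2:{P,R}

P2 drop Q (P beats it: A:8>6 B:6>4 C:12>9)
P1 drop B (A beats it: P:8>5 R:8>3 S:8>2)
P2 drop S (P beats it: A:8>5 C:12>3)
P1→{A,C} P2→{P,R}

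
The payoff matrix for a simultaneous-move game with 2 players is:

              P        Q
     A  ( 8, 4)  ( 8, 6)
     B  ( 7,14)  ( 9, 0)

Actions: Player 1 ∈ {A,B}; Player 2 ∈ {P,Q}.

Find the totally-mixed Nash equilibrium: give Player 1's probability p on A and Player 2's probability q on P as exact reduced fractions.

(p,q) = (7/8, 1/2)

P1 indiff ⇒ q·8+(1-q)·8 = q·7+(1-q)·9 ⇒ q(1) = (1-q)(1) ⇒ q = 1/2
P2 indiff ⇒ p·4+(1-p)·14 = p·6+(1-p)·0 ⇒ p(-2) = (1-p)(-14) ⇒ p = 7/8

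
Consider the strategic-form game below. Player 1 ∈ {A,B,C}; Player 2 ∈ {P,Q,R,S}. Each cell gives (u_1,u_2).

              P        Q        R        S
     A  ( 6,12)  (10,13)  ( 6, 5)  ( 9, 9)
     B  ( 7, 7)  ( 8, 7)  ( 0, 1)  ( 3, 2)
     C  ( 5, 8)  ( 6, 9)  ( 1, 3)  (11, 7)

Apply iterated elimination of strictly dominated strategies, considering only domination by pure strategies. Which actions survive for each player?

P2 drop R (P beats it: A:12>5 B:7>1 C:8>3)
P2 drop S (P beats it: A:12>9 B:7>2 C:8>7)
P1 drop C (A beats it: P:6>5 Q:10>6)
P1→{A,B} P2→{P,Q}

Remaining: P1:{A,B} P2:{P,Q}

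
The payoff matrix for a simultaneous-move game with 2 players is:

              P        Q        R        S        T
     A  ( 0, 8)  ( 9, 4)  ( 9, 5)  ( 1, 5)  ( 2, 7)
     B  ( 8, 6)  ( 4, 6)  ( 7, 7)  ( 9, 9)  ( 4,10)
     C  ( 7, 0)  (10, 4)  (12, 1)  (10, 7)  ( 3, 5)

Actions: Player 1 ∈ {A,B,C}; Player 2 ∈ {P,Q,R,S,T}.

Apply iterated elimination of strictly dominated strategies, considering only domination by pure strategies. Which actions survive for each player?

P1 drop A (C beats it: P:7>0 Q:10>9 R:12>9 S:10>1 T:3>2)
P2 drop P (R beats it: B:7>6 C:1>0)
P2 drop Q (S beats it: B:9>6 C:7>4)
P2 drop R (S beats it: B:9>7 C:7>1)
P1→{B,C} P2→{S,T}

Remaining: P1:{B,C} P2:{S,T}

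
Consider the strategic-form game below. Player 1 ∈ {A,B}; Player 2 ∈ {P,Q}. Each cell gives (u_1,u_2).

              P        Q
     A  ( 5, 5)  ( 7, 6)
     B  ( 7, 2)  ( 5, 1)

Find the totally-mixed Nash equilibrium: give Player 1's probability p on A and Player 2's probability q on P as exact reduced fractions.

P1 indiff ⇒ q·5+(1-q)·7 = q·7+(1-q)·5 ⇒ q(-2) = (1-q)(-2) ⇒ q = 1/2
P2 indiff ⇒ p·5+(1-p)·2 = p·6+(1-p)·1 ⇒ p(-1) = (1-p)(-1) ⇒ p = 1/2

(p,q) = (1/2, 1/2)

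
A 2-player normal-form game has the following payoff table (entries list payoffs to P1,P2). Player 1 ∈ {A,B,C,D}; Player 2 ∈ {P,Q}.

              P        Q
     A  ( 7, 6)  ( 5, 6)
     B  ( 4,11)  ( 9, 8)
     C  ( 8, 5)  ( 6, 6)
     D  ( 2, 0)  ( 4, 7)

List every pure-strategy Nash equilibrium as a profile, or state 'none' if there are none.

(A,P): not NE [P1→C gives 8>7]
(A,Q): not NE [P1→B gives 9>5]
(B,P): not NE [P1→C gives 8>4]
(B,Q): not NE [P2→P gives 11>8]
(C,P): not NE [P2→Q gives 6>5]
(C,Q): not NE [P1→B gives 9>6]
(D,P): not NE [P1→C gives 8>2; P2→Q gives 7>0]
(D,Q): not NE [P1→B gives 9>4]

Equilibria: none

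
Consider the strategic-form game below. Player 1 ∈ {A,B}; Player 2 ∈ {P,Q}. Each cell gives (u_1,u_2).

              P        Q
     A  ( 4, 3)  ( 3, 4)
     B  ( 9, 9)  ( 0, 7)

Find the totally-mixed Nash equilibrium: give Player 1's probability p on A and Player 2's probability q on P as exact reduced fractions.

P1 indiff ⇒ q·4+(1-q)·3 = q·9+(1-q)·0 ⇒ q(-5) = (1-q)(-3) ⇒ q = 3/8
P2 indiff ⇒ p·3+(1-p)·9 = p·4+(1-p)·7 ⇒ p(-1) = (1-p)(-2) ⇒ p = 2/3

P1 mixes 2/3 on A; P2 mixes 3/8 on P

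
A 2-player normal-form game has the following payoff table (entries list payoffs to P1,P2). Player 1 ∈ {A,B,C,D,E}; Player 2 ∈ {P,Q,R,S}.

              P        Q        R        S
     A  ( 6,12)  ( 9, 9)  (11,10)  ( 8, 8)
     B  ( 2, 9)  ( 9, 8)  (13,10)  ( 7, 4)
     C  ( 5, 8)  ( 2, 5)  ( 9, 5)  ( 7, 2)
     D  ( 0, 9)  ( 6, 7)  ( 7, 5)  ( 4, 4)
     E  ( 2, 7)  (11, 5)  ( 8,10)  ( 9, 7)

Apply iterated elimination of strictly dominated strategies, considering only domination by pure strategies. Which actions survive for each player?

Survivors P1:{A,B} P2:{P,R}

P1 drop C (A beats it: P:6>5 Q:9>2 R:11>9 S:8>7)
P1 drop D (A beats it: P:6>0 Q:9>6 R:11>7 S:8>4)
P2 drop Q (P beats it: A:12>9 B:9>8 E:7>5)
P2 drop S (R beats it: A:10>8 B:10>4 E:10>7)
P1 drop E (A beats it: P:6>2 R:11>8)
P1→{A,B} P2→{P,R}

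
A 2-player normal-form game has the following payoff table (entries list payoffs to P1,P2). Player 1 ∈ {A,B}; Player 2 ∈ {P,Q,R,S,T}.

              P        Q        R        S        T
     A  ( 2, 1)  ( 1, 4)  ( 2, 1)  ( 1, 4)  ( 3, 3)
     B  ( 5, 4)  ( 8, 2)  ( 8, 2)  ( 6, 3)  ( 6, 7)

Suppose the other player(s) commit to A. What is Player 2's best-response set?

u_2(P vs A) = 1
u_2(Q vs A) = 4
u_2(R vs A) = 1
u_2(S vs A) = 4
u_2(T vs A) = 3
max payoff 4 at {Q,S}

BR_2 = {Q,S}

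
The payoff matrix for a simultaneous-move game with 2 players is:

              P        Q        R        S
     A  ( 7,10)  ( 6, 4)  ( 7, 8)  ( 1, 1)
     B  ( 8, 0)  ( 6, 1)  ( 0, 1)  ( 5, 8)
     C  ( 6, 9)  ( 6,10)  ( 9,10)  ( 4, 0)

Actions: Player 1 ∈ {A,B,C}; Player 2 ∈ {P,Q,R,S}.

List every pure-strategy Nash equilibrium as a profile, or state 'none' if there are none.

(A,P): not NE [P1→B gives 8>7]
(A,Q): not NE [P2→P gives 10>4]
(A,R): not NE [P1→C gives 9>7; P2→P gives 10>8]
(A,S): not NE [P1→B gives 5>1; P2→P gives 10>1]
(B,P): not NE [P2→S gives 8>0]
(B,Q): not NE [P2→S gives 8>1]
(B,R): not NE [P1→C gives 9>0; P2→S gives 8>1]
(B,S): NE
(C,P): not NE [P1→B gives 8>6; P2→R gives 10>9]
(C,Q): NE
(C,R): NE
(C,S): not NE [P1→B gives 5>4; P2→R gives 10>0]

Nash profiles: (B,S), (C,Q), (C,R)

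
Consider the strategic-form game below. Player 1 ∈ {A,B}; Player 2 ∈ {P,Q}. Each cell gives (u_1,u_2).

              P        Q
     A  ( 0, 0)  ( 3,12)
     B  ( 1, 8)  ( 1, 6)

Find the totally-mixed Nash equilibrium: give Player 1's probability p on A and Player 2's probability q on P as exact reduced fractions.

P1 indiff ⇒ q·0+(1-q)·3 = q·1+(1-q)·1 ⇒ q(-1) = (1-q)(-2) ⇒ q = 2/3
P2 indiff ⇒ p·0+(1-p)·8 = p·12+(1-p)·6 ⇒ p(-12) = (1-p)(-2) ⇒ p = 1/7

p=1/7, q=2/3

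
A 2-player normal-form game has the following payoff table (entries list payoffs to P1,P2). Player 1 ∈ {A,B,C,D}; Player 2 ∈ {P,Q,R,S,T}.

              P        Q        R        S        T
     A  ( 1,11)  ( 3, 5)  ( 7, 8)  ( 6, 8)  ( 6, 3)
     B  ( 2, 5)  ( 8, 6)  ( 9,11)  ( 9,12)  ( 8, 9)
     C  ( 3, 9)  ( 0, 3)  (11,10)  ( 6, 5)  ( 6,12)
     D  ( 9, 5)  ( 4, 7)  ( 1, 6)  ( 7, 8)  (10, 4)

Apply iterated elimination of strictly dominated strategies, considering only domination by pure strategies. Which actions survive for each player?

P1 drop A (B beats it: P:2>1 Q:8>3 R:9>7 S:9>6 T:8>6)
P2 drop P (R beats it: B:11>5 C:10>9 D:6>5)
P2 drop Q (S beats it: B:12>6 C:5>3 D:8>7)
P1→{B,C,D} P2→{R,S,T}

Remaining: P1:{B,C,D} P2:{R,S,T}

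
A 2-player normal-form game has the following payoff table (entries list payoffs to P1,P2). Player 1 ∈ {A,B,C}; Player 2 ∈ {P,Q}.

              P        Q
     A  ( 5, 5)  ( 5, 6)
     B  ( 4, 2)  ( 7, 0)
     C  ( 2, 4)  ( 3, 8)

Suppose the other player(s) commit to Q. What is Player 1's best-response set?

u_1(A vs Q) = 5
u_1(B vs Q) = 7
u_1(C vs Q) = 3
max payoff 7 at {B}

BR_1 = {B}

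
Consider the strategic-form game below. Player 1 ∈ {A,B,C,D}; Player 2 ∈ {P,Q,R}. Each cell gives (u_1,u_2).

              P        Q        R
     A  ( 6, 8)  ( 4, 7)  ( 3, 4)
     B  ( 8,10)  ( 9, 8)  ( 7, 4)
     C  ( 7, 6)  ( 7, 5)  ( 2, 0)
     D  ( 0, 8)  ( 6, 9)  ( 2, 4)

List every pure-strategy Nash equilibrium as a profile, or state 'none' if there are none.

(A,P): not NE [P1→B gives 8>6]
(A,Q): not NE [P1→B gives 9>4; P2→P gives 8>7]
(A,R): not NE [P1→B gives 7>3; P2→P gives 8>4]
(B,P): NE
(B,Q): not NE [P2→P gives 10>8]
(B,R): not NE [P2→P gives 10>4]
(C,P): not NE [P1→B gives 8>7]
(C,Q): not NE [P1→B gives 9>7; P2→P gives 6>5]
(C,R): not NE [P1→B gives 7>2; P2→P gives 6>0]
(D,P): not NE [P1→B gives 8>0; P2→Q gives 9>8]
(D,Q): not NE [P1→B gives 9>6]
(D,R): not NE [P1→B gives 7>2; P2→Q gives 9>4]

Nash profiles: (B,P)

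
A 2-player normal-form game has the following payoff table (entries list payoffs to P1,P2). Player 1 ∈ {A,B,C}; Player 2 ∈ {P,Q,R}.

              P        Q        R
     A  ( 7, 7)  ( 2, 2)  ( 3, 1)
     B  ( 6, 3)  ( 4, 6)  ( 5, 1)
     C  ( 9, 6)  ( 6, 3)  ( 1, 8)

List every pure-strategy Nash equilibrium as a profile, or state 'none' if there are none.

No pure NE.

(A,P): not NE [P1→C gives 9>7]
(A,Q): not NE [P1→C gives 6>2; P2→P gives 7>2]
(A,R): not NE [P1→B gives 5>3; P2→P gives 7>1]
(B,P): not NE [P1→C gives 9>6; P2→Q gives 6>3]
(B,Q): not NE [P1→C gives 6>4]
(B,R): not NE [P2→Q gives 6>1]
(C,P): not NE [P2→R gives 8>6]
(C,Q): not NE [P2→R gives 8>3]
(C,R): not NE [P1→B gives 5>1]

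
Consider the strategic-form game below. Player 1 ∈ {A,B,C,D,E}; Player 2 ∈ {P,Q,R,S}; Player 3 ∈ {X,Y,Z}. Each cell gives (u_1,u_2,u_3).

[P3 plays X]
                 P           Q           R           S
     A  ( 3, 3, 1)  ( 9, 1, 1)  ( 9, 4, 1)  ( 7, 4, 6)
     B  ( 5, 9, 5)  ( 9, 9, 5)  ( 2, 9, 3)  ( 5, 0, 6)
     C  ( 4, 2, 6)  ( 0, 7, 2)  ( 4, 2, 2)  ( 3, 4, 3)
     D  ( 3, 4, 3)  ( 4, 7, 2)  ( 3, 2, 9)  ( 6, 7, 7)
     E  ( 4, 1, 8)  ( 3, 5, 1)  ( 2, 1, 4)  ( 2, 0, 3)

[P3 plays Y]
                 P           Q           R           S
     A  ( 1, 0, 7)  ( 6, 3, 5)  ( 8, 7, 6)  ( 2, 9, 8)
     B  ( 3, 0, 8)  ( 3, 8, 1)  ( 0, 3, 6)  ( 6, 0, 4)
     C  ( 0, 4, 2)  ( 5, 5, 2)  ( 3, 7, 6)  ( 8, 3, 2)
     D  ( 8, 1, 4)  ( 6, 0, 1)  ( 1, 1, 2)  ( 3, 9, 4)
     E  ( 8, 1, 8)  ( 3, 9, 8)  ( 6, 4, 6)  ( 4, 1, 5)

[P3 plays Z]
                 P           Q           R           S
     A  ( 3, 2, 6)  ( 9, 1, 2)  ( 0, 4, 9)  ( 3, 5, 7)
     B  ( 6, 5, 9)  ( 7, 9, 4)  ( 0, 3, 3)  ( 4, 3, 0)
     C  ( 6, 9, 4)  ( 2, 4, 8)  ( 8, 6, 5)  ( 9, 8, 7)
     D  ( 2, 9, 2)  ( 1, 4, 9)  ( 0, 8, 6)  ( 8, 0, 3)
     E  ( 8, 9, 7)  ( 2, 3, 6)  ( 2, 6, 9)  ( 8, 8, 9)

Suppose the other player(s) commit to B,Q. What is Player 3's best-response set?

argmax u_3 = {X}

u_3(X vs B,Q) = 5
u_3(Y vs B,Q) = 1
u_3(Z vs B,Q) = 4
max payoff 5 at {X}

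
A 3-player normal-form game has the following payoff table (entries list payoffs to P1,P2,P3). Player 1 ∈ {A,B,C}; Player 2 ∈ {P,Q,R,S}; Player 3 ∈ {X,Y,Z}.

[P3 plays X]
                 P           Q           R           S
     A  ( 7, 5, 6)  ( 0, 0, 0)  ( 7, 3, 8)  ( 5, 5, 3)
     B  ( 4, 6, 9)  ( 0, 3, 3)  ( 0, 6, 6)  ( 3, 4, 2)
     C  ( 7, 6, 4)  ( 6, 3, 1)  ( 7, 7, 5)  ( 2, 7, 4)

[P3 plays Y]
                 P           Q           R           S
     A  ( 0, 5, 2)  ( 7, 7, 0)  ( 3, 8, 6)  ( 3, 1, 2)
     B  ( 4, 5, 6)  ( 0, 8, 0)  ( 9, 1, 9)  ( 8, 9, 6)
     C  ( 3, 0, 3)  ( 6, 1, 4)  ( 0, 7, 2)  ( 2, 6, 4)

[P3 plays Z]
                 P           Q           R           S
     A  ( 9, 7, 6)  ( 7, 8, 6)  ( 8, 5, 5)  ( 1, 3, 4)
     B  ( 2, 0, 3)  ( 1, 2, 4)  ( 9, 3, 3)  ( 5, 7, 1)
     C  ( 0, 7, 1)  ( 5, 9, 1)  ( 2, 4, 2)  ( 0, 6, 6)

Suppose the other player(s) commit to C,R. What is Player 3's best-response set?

u_3(X vs C,R) = 5
u_3(Y vs C,R) = 2
u_3(Z vs C,R) = 2
max payoff 5 at {X}

P3 best: {X}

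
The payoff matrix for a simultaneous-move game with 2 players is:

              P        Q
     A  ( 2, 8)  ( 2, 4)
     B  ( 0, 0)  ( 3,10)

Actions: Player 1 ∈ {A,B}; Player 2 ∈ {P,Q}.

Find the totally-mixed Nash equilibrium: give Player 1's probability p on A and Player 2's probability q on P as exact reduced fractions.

p=5/7, q=1/3

P1 indiff ⇒ q·2+(1-q)·2 = q·0+(1-q)·3 ⇒ q(2) = (1-q)(1) ⇒ q = 1/3
P2 indiff ⇒ p·8+(1-p)·0 = p·4+(1-p)·10 ⇒ p(4) = (1-p)(10) ⇒ p = 5/7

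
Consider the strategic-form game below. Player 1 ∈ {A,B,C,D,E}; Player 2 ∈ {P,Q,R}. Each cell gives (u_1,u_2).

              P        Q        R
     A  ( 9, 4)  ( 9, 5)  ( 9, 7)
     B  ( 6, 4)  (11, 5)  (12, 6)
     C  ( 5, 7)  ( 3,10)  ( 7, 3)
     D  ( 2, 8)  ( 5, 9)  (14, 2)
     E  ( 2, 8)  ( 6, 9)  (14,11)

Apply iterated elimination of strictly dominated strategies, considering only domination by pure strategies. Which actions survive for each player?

P1 drop C (A beats it: P:9>5 Q:9>3 R:9>7)
P2 drop P (Q beats it: A:5>4 B:5>4 D:9>8 E:9>8)
P1 drop A (B beats it: Q:11>9 R:12>9)
P1→{B,D,E} P2→{Q,R}

IESDS → P1:{B,D,E} P2:{Q,R}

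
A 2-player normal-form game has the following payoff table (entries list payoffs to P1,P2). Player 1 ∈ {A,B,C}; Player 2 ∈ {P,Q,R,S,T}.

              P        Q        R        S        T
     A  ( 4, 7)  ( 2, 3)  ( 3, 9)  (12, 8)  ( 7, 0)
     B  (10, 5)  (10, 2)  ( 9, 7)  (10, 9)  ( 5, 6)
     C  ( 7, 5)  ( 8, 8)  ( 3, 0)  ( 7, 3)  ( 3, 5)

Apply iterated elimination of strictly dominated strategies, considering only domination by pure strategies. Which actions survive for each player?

Survivors P1:{A,B} P2:{R,S}

P1 drop C (B beats it: P:10>7 Q:10>8 R:9>3 S:10>7 T:5>3)
P2 drop P (R beats it: A:9>7 B:7>5)
P2 drop Q (R beats it: A:9>3 B:7>2)
P2 drop T (R beats it: A:9>0 B:7>6)
P1→{A,B} P2→{R,S}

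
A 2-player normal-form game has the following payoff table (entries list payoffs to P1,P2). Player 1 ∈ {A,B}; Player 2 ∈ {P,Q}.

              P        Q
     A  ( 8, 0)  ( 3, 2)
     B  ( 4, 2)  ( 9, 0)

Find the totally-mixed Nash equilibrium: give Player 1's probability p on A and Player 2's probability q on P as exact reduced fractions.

P1 indiff ⇒ q·8+(1-q)·3 = q·4+(1-q)·9 ⇒ q(4) = (1-q)(6) ⇒ q = 3/5
P2 indiff ⇒ p·0+(1-p)·2 = p·2+(1-p)·0 ⇒ p(-2) = (1-p)(-2) ⇒ p = 1/2

p=1/2, q=3/5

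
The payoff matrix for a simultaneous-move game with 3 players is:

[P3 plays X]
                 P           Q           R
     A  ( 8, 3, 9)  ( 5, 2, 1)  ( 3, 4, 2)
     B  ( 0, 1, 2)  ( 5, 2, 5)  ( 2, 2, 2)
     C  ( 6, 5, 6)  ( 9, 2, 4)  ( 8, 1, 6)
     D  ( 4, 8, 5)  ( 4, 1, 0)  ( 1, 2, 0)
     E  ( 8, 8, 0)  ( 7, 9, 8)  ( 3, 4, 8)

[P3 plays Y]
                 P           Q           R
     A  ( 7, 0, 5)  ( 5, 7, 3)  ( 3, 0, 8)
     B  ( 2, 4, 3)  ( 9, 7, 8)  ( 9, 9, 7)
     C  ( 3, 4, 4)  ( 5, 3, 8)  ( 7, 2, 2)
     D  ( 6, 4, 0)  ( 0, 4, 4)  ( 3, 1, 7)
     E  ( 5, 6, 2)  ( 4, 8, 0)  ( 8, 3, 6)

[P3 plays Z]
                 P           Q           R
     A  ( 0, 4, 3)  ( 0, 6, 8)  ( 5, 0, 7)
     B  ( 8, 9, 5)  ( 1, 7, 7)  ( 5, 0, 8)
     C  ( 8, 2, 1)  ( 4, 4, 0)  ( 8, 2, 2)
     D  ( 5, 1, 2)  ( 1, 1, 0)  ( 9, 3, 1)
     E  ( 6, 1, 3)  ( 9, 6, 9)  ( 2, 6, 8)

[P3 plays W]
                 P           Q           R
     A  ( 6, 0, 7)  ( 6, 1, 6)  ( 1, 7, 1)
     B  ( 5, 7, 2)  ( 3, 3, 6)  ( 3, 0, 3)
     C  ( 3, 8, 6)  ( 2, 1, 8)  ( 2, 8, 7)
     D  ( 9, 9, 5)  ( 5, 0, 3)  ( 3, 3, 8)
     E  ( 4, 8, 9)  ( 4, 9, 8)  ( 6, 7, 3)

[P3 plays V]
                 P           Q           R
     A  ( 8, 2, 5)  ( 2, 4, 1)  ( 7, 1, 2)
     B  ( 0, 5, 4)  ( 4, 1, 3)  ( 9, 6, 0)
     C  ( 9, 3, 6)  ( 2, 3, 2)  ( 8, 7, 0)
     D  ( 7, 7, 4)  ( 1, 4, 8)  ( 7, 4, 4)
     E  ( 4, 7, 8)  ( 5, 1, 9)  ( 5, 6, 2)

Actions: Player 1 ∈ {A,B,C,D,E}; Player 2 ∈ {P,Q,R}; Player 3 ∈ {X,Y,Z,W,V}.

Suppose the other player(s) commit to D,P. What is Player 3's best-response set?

u_3(X vs D,P) = 5
u_3(Y vs D,P) = 0
u_3(Z vs D,P) = 2
u_3(W vs D,P) = 5
u_3(V vs D,P) = 4
max payoff 5 at {X,W}

BR_3 = {X,W}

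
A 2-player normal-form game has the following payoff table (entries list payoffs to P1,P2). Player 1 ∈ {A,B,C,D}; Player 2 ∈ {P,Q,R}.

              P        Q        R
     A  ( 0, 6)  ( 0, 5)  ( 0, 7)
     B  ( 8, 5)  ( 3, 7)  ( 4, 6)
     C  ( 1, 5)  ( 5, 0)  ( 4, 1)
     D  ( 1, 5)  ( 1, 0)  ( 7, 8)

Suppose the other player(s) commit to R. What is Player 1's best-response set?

BR_1 = {D}

u_1(A vs R) = 0
u_1(B vs R) = 4
u_1(C vs R) = 4
u_1(D vs R) = 7
max payoff 7 at {D}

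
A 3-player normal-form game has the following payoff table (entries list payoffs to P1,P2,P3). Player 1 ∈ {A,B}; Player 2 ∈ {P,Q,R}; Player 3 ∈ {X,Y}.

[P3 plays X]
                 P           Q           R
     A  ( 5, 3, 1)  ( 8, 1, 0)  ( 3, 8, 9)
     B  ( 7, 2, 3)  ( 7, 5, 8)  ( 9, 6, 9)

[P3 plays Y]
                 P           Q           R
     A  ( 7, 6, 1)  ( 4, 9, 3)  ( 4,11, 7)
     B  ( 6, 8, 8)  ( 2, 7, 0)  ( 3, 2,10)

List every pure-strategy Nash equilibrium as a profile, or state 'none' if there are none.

No pure NE.

(A,P,X): not NE [P1→B gives 7>5; P2→R gives 8>3]
(A,P,Y): not NE [P2→R gives 11>6]
(A,Q,X): not NE [P2→R gives 8>1; P3→Y gives 3>0]
(A,Q,Y): not NE [P2→R gives 11>9]
(A,R,X): not NE [P1→B gives 9>3]
(A,R,Y): not NE [P3→X gives 9>7]
(B,P,X): not NE [P2→R gives 6>2; P3→Y gives 8>3]
(B,P,Y): not NE [P1→A gives 7>6]
(B,Q,X): not NE [P1→A gives 8>7; P2→R gives 6>5]
(B,Q,Y): not NE [P1→A gives 4>2; P2→P gives 8>7; P3→X gives 8>0]
(B,R,X): not NE [P3→Y gives 10>9]
(B,R,Y): not NE [P1→A gives 4>3; P2→P gives 8>2]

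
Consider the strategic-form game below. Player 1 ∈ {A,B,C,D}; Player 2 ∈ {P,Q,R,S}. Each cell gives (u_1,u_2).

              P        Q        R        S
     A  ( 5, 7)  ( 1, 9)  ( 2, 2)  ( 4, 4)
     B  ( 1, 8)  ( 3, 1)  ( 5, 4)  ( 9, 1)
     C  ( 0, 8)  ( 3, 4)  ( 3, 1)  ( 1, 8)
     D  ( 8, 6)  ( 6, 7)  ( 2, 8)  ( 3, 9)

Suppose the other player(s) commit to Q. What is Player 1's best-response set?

u_1(A vs Q) = 1
u_1(B vs Q) = 3
u_1(C vs Q) = 3
u_1(D vs Q) = 6
max payoff 6 at {D}

BR_1 = {D}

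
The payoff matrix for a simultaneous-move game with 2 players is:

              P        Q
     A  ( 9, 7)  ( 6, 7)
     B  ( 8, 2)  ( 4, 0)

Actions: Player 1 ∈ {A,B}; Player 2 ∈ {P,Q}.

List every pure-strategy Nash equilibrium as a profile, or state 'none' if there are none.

NE set: (A,P), (A,Q)

(A,P): NE
(A,Q): NE
(B,P): not NE [P1→A gives 9>8]
(B,Q): not NE [P1→A gives 6>4; P2→P gives 2>0]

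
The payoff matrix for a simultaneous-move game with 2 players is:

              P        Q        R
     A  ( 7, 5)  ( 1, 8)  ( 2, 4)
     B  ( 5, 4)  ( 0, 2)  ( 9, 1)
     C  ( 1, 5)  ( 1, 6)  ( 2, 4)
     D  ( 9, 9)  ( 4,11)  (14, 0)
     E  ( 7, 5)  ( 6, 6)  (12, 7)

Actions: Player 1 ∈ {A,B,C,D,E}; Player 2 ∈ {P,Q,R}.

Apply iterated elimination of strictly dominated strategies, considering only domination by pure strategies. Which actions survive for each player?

P1 drop A (D beats it: P:9>7 Q:4>1 R:14>2)
P1 drop B (D beats it: P:9>5 Q:4>0 R:14>9)
P1 drop C (D beats it: P:9>1 Q:4>1 R:14>2)
P2 drop P (Q beats it: D:11>9 E:6>5)
P1→{D,E} P2→{Q,R}

Survivors P1:{D,E} P2:{Q,R}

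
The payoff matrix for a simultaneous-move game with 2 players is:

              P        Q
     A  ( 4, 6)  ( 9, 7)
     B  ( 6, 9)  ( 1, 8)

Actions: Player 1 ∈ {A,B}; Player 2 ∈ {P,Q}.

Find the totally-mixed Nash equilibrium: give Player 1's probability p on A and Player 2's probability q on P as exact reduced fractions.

P1 mixes 1/2 on A; P2 mixes 4/5 on P

P1 indiff ⇒ q·4+(1-q)·9 = q·6+(1-q)·1 ⇒ q(-2) = (1-q)(-8) ⇒ q = 4/5
P2 indiff ⇒ p·6+(1-p)·9 = p·7+(1-p)·8 ⇒ p(-1) = (1-p)(-1) ⇒ p = 1/2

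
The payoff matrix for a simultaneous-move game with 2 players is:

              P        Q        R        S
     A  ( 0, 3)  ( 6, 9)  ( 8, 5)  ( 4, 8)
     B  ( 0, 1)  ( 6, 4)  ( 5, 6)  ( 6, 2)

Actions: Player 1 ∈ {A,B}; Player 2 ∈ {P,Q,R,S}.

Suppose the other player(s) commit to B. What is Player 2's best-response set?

argmax u_2 = {R}

u_2(P vs B) = 1
u_2(Q vs B) = 4
u_2(R vs B) = 6
u_2(S vs B) = 2
max payoff 6 at {R}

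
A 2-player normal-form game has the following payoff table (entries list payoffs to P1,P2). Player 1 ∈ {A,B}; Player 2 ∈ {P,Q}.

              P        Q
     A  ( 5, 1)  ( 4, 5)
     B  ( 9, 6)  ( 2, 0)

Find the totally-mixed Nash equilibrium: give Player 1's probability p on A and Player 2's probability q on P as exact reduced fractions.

P1 indiff ⇒ q·5+(1-q)·4 = q·9+(1-q)·2 ⇒ q(-4) = (1-q)(-2) ⇒ q = 1/3
P2 indiff ⇒ p·1+(1-p)·6 = p·5+(1-p)·0 ⇒ p(-4) = (1-p)(-6) ⇒ p = 3/5

P1 mixes 3/5 on A; P2 mixes 1/3 on P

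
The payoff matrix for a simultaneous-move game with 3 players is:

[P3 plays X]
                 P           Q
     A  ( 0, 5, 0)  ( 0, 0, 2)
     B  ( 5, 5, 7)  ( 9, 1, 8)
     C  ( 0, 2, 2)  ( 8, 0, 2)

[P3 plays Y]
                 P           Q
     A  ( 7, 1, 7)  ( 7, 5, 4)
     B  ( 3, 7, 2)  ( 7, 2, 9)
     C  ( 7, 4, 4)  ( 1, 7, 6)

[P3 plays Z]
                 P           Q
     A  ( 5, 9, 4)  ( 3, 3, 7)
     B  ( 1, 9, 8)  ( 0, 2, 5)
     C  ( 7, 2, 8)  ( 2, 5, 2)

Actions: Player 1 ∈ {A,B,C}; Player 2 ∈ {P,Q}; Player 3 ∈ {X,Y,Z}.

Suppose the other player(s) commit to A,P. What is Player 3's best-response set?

argmax u_3 = {Y}

u_3(X vs A,P) = 0
u_3(Y vs A,P) = 7
u_3(Z vs A,P) = 4
max payoff 7 at {Y}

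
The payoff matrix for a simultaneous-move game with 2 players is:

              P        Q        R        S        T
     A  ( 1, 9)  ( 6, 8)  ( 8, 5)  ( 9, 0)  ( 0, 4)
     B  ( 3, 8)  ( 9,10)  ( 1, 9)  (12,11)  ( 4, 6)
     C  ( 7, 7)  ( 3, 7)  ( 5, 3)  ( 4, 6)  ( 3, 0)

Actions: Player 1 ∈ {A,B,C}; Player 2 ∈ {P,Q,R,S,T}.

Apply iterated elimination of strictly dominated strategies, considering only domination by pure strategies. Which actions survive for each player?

P2 drop R (Q beats it: A:8>5 B:10>9 C:7>3)
P1 drop A (B beats it: P:3>1 Q:9>6 S:12>9 T:4>0)
P2 drop T (P beats it: B:8>6 C:7>0)
P1→{B,C} P2→{P,Q,S}

Survivors P1:{B,C} P2:{P,Q,S}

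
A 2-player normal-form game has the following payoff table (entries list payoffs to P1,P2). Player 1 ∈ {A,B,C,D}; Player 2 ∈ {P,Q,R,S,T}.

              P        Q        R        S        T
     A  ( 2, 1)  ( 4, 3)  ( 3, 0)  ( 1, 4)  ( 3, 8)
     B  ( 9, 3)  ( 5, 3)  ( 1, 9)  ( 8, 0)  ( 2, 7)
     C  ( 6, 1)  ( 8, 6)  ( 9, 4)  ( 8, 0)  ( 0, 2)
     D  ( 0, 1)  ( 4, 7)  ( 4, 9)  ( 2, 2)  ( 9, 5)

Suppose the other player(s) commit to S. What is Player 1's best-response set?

u_1(A vs S) = 1
u_1(B vs S) = 8
u_1(C vs S) = 8
u_1(D vs S) = 2
max payoff 8 at {B,C}

BR_1 = {B,C}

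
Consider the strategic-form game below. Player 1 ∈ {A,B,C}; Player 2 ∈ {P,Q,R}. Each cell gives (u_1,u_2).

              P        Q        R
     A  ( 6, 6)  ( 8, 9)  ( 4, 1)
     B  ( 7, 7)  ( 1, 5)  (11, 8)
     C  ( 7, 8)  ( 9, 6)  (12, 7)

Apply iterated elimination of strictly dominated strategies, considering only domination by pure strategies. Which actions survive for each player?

Survivors P1:{B,C} P2:{P,R}

P1 drop A (C beats it: P:7>6 Q:9>8 R:12>4)
P2 drop Q (P beats it: B:7>5 C:8>6)
P1→{B,C} P2→{P,R}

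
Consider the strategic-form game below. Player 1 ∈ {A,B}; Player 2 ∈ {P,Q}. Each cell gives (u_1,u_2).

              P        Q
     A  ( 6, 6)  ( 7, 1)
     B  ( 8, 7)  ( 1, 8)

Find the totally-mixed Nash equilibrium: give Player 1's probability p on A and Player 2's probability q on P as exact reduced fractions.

(p,q) = (1/6, 3/4)

P1 indiff ⇒ q·6+(1-q)·7 = q·8+(1-q)·1 ⇒ q(-2) = (1-q)(-6) ⇒ q = 3/4
P2 indiff ⇒ p·6+(1-p)·7 = p·1+(1-p)·8 ⇒ p(5) = (1-p)(1) ⇒ p = 1/6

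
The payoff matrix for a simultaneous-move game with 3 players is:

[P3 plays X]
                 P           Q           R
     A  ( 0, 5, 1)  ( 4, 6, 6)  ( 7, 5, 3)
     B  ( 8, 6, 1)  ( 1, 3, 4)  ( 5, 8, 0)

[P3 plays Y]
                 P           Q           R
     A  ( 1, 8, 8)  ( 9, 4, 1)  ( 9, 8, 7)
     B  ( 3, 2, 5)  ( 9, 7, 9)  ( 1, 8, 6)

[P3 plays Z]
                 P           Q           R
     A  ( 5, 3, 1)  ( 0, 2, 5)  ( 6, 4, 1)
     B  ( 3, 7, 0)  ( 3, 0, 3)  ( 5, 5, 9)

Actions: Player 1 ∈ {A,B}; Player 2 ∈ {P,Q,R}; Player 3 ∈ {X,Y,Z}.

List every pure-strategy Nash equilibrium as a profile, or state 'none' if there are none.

(A,P,X): not NE [P1→B gives 8>0; P2→Q gives 6>5; P3→Y gives 8>1]
(A,P,Y): not NE [P1→B gives 3>1]
(A,P,Z): not NE [P2→R gives 4>3; P3→Y gives 8>1]
(A,Q,X): NE
(A,Q,Y): not NE [P2→R gives 8>4; P3→X gives 6>1]
(A,Q,Z): not NE [P1→B gives 3>0; P2→R gives 4>2; P3→X gives 6>5]
(A,R,X): not NE [P2→Q gives 6>5; P3→Y gives 7>3]
(A,R,Y): NE
(A,R,Z): not NE [P3→Y gives 7>1]
(B,P,X): not NE [P2→R gives 8>6; P3→Y gives 5>1]
(B,P,Y): not NE [P2→R gives 8>2]
(B,P,Z): not NE [P1→A gives 5>3; P3→Y gives 5>0]
(B,Q,X): not NE [P1→A gives 4>1; P2→R gives 8>3; P3→Y gives 9>4]
(B,Q,Y): not NE [P2→R gives 8>7]
(B,Q,Z): not NE [P2→P gives 7>0; P3→Y gives 9>3]
(B,R,X): not NE [P1→A gives 7>5; P3→Z gives 9>0]
(B,R,Y): not NE [P1→A gives 9>1; P3→Z gives 9>6]
(B,R,Z): not NE [P1→A gives 6>5; P2→P gives 7>5]

PSNE = {(A,Q,X), (A,R,Y)}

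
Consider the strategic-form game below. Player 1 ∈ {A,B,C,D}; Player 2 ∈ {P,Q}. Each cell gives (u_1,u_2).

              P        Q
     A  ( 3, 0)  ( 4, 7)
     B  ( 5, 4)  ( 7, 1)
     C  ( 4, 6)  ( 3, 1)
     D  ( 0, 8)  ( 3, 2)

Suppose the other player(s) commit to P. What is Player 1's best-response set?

u_1(A vs P) = 3
u_1(B vs P) = 5
u_1(C vs P) = 4
u_1(D vs P) = 0
max payoff 5 at {B}

P1 best: {B}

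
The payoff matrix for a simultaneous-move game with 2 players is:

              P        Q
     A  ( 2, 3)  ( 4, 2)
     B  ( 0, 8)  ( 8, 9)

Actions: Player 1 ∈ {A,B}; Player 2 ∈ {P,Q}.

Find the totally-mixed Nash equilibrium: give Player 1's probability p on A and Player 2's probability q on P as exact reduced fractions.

P1 mixes 1/2 on A; P2 mixes 2/3 on P

P1 indiff ⇒ q·2+(1-q)·4 = q·0+(1-q)·8 ⇒ q(2) = (1-q)(4) ⇒ q = 2/3
P2 indiff ⇒ p·3+(1-p)·8 = p·2+(1-p)·9 ⇒ p(1) = (1-p)(1) ⇒ p = 1/2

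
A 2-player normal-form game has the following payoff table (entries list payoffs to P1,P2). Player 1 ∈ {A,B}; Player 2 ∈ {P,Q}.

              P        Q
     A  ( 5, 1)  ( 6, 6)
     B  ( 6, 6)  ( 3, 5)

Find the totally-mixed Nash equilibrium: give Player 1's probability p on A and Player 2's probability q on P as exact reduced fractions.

P1 indiff ⇒ q·5+(1-q)·6 = q·6+(1-q)·3 ⇒ q(-1) = (1-q)(-3) ⇒ q = 3/4
P2 indiff ⇒ p·1+(1-p)·6 = p·6+(1-p)·5 ⇒ p(-5) = (1-p)(-1) ⇒ p = 1/6

p=1/6, q=3/4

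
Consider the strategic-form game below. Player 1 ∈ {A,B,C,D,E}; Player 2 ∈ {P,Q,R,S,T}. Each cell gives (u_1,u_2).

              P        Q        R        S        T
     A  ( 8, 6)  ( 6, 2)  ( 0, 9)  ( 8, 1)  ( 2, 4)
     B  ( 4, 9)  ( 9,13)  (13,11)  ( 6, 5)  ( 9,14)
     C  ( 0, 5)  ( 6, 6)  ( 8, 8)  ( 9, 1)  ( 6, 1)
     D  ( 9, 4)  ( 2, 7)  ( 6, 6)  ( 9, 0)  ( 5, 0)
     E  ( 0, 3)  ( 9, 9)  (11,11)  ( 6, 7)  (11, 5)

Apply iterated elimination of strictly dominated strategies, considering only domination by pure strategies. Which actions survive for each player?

P2 drop P (R beats it: A:9>6 B:11>9 C:8>5 D:6>4 E:11>3)
P2 drop S (Q beats it: A:2>1 B:13>5 C:6>1 D:7>0 E:9>7)
P1 drop A (B beats it: Q:9>6 R:13>0 T:9>2)
P1 drop C (B beats it: Q:9>6 R:13>8 T:9>6)
P1 drop D (B beats it: Q:9>2 R:13>6 T:9>5)
P1→{B,E} P2→{Q,R,T}

Remaining: P1:{B,E} P2:{Q,R,T}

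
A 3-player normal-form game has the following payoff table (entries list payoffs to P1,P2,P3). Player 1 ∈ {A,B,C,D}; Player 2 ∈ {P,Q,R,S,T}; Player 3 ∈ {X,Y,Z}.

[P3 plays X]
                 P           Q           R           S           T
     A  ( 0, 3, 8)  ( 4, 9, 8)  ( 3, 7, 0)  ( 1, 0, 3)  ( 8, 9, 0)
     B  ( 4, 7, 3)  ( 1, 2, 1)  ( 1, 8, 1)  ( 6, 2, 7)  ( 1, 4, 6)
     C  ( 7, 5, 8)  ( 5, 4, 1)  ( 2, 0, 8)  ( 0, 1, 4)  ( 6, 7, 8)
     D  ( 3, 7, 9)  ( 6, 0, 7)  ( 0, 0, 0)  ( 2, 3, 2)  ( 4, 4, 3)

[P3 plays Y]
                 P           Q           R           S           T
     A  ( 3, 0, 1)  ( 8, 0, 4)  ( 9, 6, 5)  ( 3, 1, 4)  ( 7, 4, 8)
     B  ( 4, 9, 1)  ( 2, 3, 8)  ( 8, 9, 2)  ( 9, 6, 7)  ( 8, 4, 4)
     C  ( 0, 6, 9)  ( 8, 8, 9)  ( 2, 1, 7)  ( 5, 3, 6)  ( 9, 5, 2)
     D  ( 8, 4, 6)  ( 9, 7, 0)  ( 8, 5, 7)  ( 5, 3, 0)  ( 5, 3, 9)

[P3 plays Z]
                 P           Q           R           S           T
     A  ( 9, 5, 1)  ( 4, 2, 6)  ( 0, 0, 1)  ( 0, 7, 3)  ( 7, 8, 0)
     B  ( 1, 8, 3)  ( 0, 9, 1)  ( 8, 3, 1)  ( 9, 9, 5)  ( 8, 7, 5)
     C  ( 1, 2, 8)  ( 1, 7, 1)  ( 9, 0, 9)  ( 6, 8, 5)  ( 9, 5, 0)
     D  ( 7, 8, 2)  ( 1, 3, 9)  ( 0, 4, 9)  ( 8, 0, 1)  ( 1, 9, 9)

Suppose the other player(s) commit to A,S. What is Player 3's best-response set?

BR_3 = {Y}

u_3(X vs A,S) = 3
u_3(Y vs A,S) = 4
u_3(Z vs A,S) = 3
max payoff 4 at {Y}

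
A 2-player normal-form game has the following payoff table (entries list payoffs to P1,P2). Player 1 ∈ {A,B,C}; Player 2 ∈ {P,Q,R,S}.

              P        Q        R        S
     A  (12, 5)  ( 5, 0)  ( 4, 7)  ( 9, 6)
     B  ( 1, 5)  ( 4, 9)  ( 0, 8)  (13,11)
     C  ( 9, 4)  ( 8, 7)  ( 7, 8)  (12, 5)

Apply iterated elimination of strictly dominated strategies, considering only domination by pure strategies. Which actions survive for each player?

Remaining: P1:{B,C} P2:{Q,R,S}

P2 drop P (R beats it: A:7>5 B:8>5 C:8>4)
P1 drop A (C beats it: Q:8>5 R:7>4 S:12>9)
P1→{B,C} P2→{Q,R,S}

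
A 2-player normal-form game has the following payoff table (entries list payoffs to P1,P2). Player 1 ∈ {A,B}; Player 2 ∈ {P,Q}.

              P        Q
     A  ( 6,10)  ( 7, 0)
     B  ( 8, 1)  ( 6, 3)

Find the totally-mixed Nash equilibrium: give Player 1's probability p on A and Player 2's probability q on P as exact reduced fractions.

P1 indiff ⇒ q·6+(1-q)·7 = q·8+(1-q)·6 ⇒ q(-2) = (1-q)(-1) ⇒ q = 1/3
P2 indiff ⇒ p·10+(1-p)·1 = p·0+(1-p)·3 ⇒ p(10) = (1-p)(2) ⇒ p = 1/6

P1 mixes 1/6 on A; P2 mixes 1/3 on P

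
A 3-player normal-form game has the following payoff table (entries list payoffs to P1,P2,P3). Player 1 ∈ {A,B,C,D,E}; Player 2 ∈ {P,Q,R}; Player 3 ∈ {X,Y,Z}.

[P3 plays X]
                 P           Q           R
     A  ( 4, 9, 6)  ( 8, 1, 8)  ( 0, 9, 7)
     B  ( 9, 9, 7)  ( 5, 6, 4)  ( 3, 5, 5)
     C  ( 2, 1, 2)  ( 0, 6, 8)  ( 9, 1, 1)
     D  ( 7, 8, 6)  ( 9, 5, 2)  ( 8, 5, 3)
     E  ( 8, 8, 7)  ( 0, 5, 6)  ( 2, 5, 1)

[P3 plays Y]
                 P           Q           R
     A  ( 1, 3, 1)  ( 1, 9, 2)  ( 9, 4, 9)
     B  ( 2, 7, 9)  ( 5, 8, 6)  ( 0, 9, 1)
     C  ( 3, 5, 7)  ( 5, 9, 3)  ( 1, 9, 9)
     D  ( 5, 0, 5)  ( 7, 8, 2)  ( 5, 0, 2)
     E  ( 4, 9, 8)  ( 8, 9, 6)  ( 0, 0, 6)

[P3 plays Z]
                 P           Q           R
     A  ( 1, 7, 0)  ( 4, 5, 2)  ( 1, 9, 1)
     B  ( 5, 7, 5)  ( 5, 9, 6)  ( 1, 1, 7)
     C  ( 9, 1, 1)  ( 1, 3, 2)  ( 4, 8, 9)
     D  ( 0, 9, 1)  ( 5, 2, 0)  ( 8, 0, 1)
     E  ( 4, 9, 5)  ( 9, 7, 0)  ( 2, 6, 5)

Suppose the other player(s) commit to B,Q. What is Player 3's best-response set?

BR_3 = {Y,Z}

u_3(X vs B,Q) = 4
u_3(Y vs B,Q) = 6
u_3(Z vs B,Q) = 6
max payoff 6 at {Y,Z}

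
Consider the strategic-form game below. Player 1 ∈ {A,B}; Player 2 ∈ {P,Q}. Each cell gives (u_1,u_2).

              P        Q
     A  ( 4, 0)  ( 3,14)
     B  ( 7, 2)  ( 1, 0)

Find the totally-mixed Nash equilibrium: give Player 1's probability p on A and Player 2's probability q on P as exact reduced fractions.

P1 indiff ⇒ q·4+(1-q)·3 = q·7+(1-q)·1 ⇒ q(-3) = (1-q)(-2) ⇒ q = 2/5
P2 indiff ⇒ p·0+(1-p)·2 = p·14+(1-p)·0 ⇒ p(-14) = (1-p)(-2) ⇒ p = 1/8

p=1/8, q=2/5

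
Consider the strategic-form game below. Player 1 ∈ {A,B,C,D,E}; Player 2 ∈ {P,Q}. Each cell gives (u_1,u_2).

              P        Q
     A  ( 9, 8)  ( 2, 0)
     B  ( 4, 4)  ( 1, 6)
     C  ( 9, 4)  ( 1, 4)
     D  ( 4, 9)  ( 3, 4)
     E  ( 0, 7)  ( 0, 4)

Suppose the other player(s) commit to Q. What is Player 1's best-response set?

u_1(A vs Q) = 2
u_1(B vs Q) = 1
u_1(C vs Q) = 1
u_1(D vs Q) = 3
u_1(E vs Q) = 0
max payoff 3 at {D}

P1 best: {D}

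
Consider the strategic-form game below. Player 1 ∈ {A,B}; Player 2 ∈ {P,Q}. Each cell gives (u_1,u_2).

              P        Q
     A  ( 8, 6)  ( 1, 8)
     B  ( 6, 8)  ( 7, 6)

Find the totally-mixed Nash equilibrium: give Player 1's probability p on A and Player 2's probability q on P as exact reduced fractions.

P1 indiff ⇒ q·8+(1-q)·1 = q·6+(1-q)·7 ⇒ q(2) = (1-q)(6) ⇒ q = 3/4
P2 indiff ⇒ p·6+(1-p)·8 = p·8+(1-p)·6 ⇒ p(-2) = (1-p)(-2) ⇒ p = 1/2

P1 mixes 1/2 on A; P2 mixes 3/4 on P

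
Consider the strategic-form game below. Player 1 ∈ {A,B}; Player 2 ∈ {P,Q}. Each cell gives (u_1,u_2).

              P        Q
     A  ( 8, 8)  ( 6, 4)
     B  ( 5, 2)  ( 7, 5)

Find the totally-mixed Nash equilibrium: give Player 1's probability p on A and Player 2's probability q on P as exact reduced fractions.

P1 indiff ⇒ q·8+(1-q)·6 = q·5+(1-q)·7 ⇒ q(3) = (1-q)(1) ⇒ q = 1/4
P2 indiff ⇒ p·8+(1-p)·2 = p·4+(1-p)·5 ⇒ p(4) = (1-p)(3) ⇒ p = 3/7

P1 mixes 3/7 on A; P2 mixes 1/4 on P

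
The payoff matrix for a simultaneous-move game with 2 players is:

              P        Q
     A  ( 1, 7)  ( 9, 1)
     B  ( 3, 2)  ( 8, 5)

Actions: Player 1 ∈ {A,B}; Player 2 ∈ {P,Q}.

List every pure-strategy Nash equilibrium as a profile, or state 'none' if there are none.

No pure NE.

(A,P): not NE [P1→B gives 3>1]
(A,Q): not NE [P2→P gives 7>1]
(B,P): not NE [P2→Q gives 5>2]
(B,Q): not NE [P1→A gives 9>8]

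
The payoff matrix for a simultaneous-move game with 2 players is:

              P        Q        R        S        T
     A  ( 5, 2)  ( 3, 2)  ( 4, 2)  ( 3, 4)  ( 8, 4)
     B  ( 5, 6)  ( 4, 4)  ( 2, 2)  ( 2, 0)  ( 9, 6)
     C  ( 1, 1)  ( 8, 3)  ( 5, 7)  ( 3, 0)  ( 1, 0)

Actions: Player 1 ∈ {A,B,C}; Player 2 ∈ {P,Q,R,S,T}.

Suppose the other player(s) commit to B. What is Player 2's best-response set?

u_2(P vs B) = 6
u_2(Q vs B) = 4
u_2(R vs B) = 2
u_2(S vs B) = 0
u_2(T vs B) = 6
max payoff 6 at {P,T}

P2 best: {P,T}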